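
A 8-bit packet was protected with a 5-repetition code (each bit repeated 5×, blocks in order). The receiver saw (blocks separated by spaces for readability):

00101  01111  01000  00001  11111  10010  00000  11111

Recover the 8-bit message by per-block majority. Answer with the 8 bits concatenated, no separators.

01001001

Block 1 (00101): 2 ones → 0
Block 2 (01111): 4 ones → 1
Block 3 (01000): 1 one → 0
Block 4 (00001): 1 one → 0
Block 5 (11111): 5 ones → 1
Block 6 (10010): 2 ones → 0
Block 7 (00000): 0 ones → 0
Block 8 (11111): 5 ones → 1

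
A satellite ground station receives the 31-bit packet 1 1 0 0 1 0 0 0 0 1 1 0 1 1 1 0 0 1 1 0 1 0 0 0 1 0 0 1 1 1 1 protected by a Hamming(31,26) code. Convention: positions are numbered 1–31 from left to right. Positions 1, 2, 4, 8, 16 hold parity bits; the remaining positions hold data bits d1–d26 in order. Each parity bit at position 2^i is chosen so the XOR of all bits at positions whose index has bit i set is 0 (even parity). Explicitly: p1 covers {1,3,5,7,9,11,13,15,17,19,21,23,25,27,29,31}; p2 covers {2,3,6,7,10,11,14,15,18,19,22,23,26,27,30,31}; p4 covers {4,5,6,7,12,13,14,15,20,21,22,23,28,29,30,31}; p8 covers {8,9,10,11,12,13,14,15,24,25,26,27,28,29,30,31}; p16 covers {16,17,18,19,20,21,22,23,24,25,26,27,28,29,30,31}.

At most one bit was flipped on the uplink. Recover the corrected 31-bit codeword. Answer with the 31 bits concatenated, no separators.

1100110001101110011010001001111

s1 (pos 1,3,5,7,9,11,13,15,17,19,21,23,25,27,29,31): 1⊕0⊕1⊕0⊕0⊕1⊕1⊕1⊕0⊕1⊕1⊕0⊕1⊕0⊕1⊕1 = 0
s2 (pos 2,3,6,7,10,11,14,15,18,19,22,23,26,27,30,31): 1⊕0⊕0⊕0⊕1⊕1⊕1⊕1⊕1⊕1⊕0⊕0⊕0⊕0⊕1⊕1 = 1
s4 (pos 4,5,6,7,12,13,14,15,20,21,22,23,28,29,30,31): 0⊕1⊕0⊕0⊕0⊕1⊕1⊕1⊕0⊕1⊕0⊕0⊕1⊕1⊕1⊕1 = 1
s8 (pos 8,9,10,11,12,13,14,15,24,25,26,27,28,29,30,31): 0⊕0⊕1⊕1⊕0⊕1⊕1⊕1⊕0⊕1⊕0⊕0⊕1⊕1⊕1⊕1 = 0
s16 (pos 16,17,18,19,20,21,22,23,24,25,26,27,28,29,30,31): 0⊕0⊕1⊕1⊕0⊕1⊕0⊕0⊕0⊕1⊕0⊕0⊕1⊕1⊕1⊕1 = 0
Syndrome s16…s1 = 00110 → error at position 6.
Flip position 6: 1100100001101110011010001001111 → 1100110001101110011010001001111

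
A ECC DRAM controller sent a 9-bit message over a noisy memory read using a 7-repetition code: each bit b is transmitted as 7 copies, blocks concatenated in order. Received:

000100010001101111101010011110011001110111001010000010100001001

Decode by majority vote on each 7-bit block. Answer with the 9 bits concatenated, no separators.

Block 1 (0001000): 1 one → 0
Block 2 (1000110): 3 ones → 0
Block 3 (1111101): 6 ones → 1
Block 4 (0100111): 4 ones → 1
Block 5 (1001100): 3 ones → 0
Block 6 (1110111): 6 ones → 1
Block 7 (0010100): 2 ones → 0
Block 8 (0001010): 2 ones → 0
Block 9 (0001001): 2 ones → 0

001101000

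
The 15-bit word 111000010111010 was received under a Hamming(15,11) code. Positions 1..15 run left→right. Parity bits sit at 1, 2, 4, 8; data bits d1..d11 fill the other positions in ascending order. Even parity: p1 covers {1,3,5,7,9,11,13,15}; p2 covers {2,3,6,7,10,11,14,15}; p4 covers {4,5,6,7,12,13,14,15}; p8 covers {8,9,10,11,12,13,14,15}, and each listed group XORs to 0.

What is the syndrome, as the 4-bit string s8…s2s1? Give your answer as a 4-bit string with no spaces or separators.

1011

s1 (pos 1,3,5,7,9,11,13,15): 1⊕1⊕0⊕0⊕0⊕1⊕0⊕0 = 1
s2 (pos 2,3,6,7,10,11,14,15): 1⊕1⊕0⊕0⊕1⊕1⊕1⊕0 = 1
s4 (pos 4,5,6,7,12,13,14,15): 0⊕0⊕0⊕0⊕1⊕0⊕1⊕0 = 0
s8 (pos 8,9,10,11,12,13,14,15): 1⊕0⊕1⊕1⊕1⊕0⊕1⊕0 = 1
Syndrome s8…s1 = 1011 → error at position 11.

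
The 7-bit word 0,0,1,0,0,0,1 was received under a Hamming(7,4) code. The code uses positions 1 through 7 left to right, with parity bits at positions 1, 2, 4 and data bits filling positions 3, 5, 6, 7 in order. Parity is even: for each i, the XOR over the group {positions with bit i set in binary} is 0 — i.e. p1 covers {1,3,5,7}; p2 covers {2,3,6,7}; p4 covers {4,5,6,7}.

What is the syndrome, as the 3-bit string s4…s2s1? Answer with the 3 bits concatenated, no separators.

s1 (pos 1,3,5,7): 0⊕1⊕0⊕1 = 0
s2 (pos 2,3,6,7): 0⊕1⊕0⊕1 = 0
s4 (pos 4,5,6,7): 0⊕0⊕0⊕1 = 1
Syndrome s4…s1 = 100 → error at position 4.

100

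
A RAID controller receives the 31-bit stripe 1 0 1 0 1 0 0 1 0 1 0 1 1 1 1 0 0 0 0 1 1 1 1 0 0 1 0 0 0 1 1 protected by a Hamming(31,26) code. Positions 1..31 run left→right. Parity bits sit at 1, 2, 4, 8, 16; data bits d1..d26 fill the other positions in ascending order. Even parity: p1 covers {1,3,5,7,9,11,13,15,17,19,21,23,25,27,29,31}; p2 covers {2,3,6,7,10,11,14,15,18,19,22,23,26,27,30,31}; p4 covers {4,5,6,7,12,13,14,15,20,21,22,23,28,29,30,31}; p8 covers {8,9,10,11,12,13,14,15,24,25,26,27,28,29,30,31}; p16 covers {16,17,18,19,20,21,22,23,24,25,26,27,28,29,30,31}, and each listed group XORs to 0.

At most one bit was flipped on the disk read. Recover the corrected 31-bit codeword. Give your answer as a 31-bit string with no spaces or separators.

s1 (pos 1,3,5,7,9,11,13,15,17,19,21,23,25,27,29,31): 1⊕1⊕1⊕0⊕0⊕0⊕1⊕1⊕0⊕0⊕1⊕1⊕0⊕0⊕0⊕1 = 0
s2 (pos 2,3,6,7,10,11,14,15,18,19,22,23,26,27,30,31): 0⊕1⊕0⊕0⊕1⊕0⊕1⊕1⊕0⊕0⊕1⊕1⊕1⊕0⊕1⊕1 = 1
s4 (pos 4,5,6,7,12,13,14,15,20,21,22,23,28,29,30,31): 0⊕1⊕0⊕0⊕1⊕1⊕1⊕1⊕1⊕1⊕1⊕1⊕0⊕0⊕1⊕1 = 1
s8 (pos 8,9,10,11,12,13,14,15,24,25,26,27,28,29,30,31): 1⊕0⊕1⊕0⊕1⊕1⊕1⊕1⊕0⊕0⊕1⊕0⊕0⊕0⊕1⊕1 = 1
s16 (pos 16,17,18,19,20,21,22,23,24,25,26,27,28,29,30,31): 0⊕0⊕0⊕0⊕1⊕1⊕1⊕1⊕0⊕0⊕1⊕0⊕0⊕0⊕1⊕1 = 1
Syndrome s16…s1 = 11110 → error at position 30.
Flip position 30: 1010100101011110000111100100011 → 1010100101011110000111100100001

1010100101011110000111100100001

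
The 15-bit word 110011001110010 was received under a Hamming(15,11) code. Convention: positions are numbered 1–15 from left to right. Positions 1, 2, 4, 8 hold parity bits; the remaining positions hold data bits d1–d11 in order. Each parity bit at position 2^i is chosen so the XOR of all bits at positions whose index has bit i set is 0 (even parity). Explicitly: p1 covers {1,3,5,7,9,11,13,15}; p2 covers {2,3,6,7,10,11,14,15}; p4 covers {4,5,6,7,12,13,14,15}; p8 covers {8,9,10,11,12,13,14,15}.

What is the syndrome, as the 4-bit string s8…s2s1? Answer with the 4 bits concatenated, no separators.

s1 (pos 1,3,5,7,9,11,13,15): 1⊕0⊕1⊕0⊕1⊕1⊕0⊕0 = 0
s2 (pos 2,3,6,7,10,11,14,15): 1⊕0⊕1⊕0⊕1⊕1⊕1⊕0 = 1
s4 (pos 4,5,6,7,12,13,14,15): 0⊕1⊕1⊕0⊕0⊕0⊕1⊕0 = 1
s8 (pos 8,9,10,11,12,13,14,15): 0⊕1⊕1⊕1⊕0⊕0⊕1⊕0 = 0
Syndrome s8…s1 = 0110 → error at position 6.

0110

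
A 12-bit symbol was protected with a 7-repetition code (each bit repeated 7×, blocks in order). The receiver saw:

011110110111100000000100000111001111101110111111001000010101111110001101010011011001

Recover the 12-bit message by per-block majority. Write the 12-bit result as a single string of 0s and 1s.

110011101101

Block 1 (0111101): 5 ones → 1
Block 2 (1011110): 5 ones → 1
Block 3 (0000000): 0 ones → 0
Block 4 (1000001): 2 ones → 0
Block 5 (1100111): 5 ones → 1
Block 6 (1101110): 5 ones → 1
Block 7 (1111110): 6 ones → 1
Block 8 (0100001): 2 ones → 0
Block 9 (0101111): 5 ones → 1
Block 10 (1100011): 4 ones → 1
Block 11 (0101001): 3 ones → 0
Block 12 (1011001): 4 ones → 1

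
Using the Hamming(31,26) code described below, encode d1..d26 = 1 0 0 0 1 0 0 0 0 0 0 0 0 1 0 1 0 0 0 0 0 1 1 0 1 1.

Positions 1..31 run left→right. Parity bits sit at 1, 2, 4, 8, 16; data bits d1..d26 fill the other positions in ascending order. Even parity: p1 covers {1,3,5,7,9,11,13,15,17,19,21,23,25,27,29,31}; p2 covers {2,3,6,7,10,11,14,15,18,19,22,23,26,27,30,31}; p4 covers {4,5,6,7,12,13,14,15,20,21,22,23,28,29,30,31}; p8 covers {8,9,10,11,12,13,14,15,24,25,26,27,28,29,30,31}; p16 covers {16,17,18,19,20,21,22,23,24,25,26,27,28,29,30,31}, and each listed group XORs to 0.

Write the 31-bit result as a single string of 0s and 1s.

0110000110000000001010000011011

Place data at non-parity positions: p1 p2 1 p4 0 0 0 p8 1 0 0 0 0 0 0 p16 0 0 1 0 1 0 0 0 0 0 1 1 0 1 1
p1 (pos 1,3,5,7,9,11,13,15,17,19,21,23,25,27,29,31): XOR of data positions = 1⊕0⊕0⊕1⊕0⊕0⊕0⊕0⊕1⊕1⊕0⊕0⊕1⊕0⊕1 = 0
p2 (pos 2,3,6,7,10,11,14,15,18,19,22,23,26,27,30,31): XOR of data positions = 1⊕0⊕0⊕0⊕0⊕0⊕0⊕0⊕1⊕0⊕0⊕0⊕1⊕1⊕1 = 1
p4 (pos 4,5,6,7,12,13,14,15,20,21,22,23,28,29,30,31): XOR of data positions = 0⊕0⊕0⊕0⊕0⊕0⊕0⊕0⊕1⊕0⊕0⊕1⊕0⊕1⊕1 = 0
p8 (pos 8,9,10,11,12,13,14,15,24,25,26,27,28,29,30,31): XOR of data positions = 1⊕0⊕0⊕0⊕0⊕0⊕0⊕0⊕0⊕0⊕1⊕1⊕0⊕1⊕1 = 1
p16 (pos 16,17,18,19,20,21,22,23,24,25,26,27,28,29,30,31): XOR of data positions = 0⊕0⊕1⊕0⊕1⊕0⊕0⊕0⊕0⊕0⊕1⊕1⊕0⊕1⊕1 = 0
Codeword: 0110000110000000001010000011011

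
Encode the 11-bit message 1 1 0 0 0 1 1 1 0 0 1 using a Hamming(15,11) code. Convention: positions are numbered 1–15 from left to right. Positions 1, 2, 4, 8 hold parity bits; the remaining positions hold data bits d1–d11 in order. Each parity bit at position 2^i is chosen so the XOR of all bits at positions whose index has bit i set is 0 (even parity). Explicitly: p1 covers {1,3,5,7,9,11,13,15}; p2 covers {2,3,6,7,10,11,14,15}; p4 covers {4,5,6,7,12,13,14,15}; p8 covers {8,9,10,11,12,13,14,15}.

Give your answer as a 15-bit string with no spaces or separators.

Place data at non-parity positions: p1 p2 1 p4 1 0 0 p8 0 1 1 1 0 0 1
p1 (pos 1,3,5,7,9,11,13,15): XOR of data positions = 1⊕1⊕0⊕0⊕1⊕0⊕1 = 0
p2 (pos 2,3,6,7,10,11,14,15): XOR of data positions = 1⊕0⊕0⊕1⊕1⊕0⊕1 = 0
p4 (pos 4,5,6,7,12,13,14,15): XOR of data positions = 1⊕0⊕0⊕1⊕0⊕0⊕1 = 1
p8 (pos 8,9,10,11,12,13,14,15): XOR of data positions = 0⊕1⊕1⊕1⊕0⊕0⊕1 = 0
Codeword: 001110000111001

001110000111001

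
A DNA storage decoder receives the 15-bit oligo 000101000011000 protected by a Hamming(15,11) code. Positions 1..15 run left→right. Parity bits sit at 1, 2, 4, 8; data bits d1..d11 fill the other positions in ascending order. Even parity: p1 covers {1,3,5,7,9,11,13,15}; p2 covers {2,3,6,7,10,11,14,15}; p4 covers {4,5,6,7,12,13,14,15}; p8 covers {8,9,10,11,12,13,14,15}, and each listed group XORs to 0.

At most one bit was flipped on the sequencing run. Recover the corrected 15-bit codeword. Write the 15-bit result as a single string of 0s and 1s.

000111000011000

s1 (pos 1,3,5,7,9,11,13,15): 0⊕0⊕0⊕0⊕0⊕1⊕0⊕0 = 1
s2 (pos 2,3,6,7,10,11,14,15): 0⊕0⊕1⊕0⊕0⊕1⊕0⊕0 = 0
s4 (pos 4,5,6,7,12,13,14,15): 1⊕0⊕1⊕0⊕1⊕0⊕0⊕0 = 1
s8 (pos 8,9,10,11,12,13,14,15): 0⊕0⊕0⊕1⊕1⊕0⊕0⊕0 = 0
Syndrome s8…s1 = 0101 → error at position 5.
Flip position 5: 000101000011000 → 000111000011000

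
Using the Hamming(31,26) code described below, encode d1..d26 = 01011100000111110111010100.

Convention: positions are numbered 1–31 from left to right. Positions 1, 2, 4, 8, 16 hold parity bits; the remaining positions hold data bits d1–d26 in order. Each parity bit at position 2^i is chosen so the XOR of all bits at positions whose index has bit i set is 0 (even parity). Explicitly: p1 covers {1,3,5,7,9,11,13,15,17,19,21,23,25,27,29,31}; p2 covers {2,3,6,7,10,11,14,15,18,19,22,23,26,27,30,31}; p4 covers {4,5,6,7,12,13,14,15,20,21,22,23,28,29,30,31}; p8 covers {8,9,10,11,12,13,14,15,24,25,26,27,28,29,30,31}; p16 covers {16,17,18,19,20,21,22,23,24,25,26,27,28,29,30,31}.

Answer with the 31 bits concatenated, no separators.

0000101011000000111110111010100

Place data at non-parity positions: p1 p2 0 p4 1 0 1 p8 1 1 0 0 0 0 0 p16 1 1 1 1 1 0 1 1 1 0 1 0 1 0 0
p1 (pos 1,3,5,7,9,11,13,15,17,19,21,23,25,27,29,31): XOR of data positions = 0⊕1⊕1⊕1⊕0⊕0⊕0⊕1⊕1⊕1⊕1⊕1⊕1⊕1⊕0 = 0
p2 (pos 2,3,6,7,10,11,14,15,18,19,22,23,26,27,30,31): XOR of data positions = 0⊕0⊕1⊕1⊕0⊕0⊕0⊕1⊕1⊕0⊕1⊕0⊕1⊕0⊕0 = 0
p4 (pos 4,5,6,7,12,13,14,15,20,21,22,23,28,29,30,31): XOR of data positions = 1⊕0⊕1⊕0⊕0⊕0⊕0⊕1⊕1⊕0⊕1⊕0⊕1⊕0⊕0 = 0
p8 (pos 8,9,10,11,12,13,14,15,24,25,26,27,28,29,30,31): XOR of data positions = 1⊕1⊕0⊕0⊕0⊕0⊕0⊕1⊕1⊕0⊕1⊕0⊕1⊕0⊕0 = 0
p16 (pos 16,17,18,19,20,21,22,23,24,25,26,27,28,29,30,31): XOR of data positions = 1⊕1⊕1⊕1⊕1⊕0⊕1⊕1⊕1⊕0⊕1⊕0⊕1⊕0⊕0 = 0
Codeword: 0000101011000000111110111010100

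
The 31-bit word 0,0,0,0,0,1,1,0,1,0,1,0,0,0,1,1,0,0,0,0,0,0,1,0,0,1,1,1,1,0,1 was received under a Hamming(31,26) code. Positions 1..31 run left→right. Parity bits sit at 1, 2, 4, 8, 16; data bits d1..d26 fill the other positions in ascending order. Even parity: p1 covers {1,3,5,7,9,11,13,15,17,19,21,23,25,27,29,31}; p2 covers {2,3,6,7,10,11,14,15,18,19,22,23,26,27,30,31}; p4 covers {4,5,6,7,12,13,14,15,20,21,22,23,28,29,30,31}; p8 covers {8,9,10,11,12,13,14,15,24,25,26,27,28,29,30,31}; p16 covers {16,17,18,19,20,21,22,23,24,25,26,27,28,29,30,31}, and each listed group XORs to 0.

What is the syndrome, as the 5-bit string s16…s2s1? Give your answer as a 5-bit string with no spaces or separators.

s1 (pos 1,3,5,7,9,11,13,15,17,19,21,23,25,27,29,31): 0⊕0⊕0⊕1⊕1⊕1⊕0⊕1⊕0⊕0⊕0⊕1⊕0⊕1⊕1⊕1 = 0
s2 (pos 2,3,6,7,10,11,14,15,18,19,22,23,26,27,30,31): 0⊕0⊕1⊕1⊕0⊕1⊕0⊕1⊕0⊕0⊕0⊕1⊕1⊕1⊕0⊕1 = 0
s4 (pos 4,5,6,7,12,13,14,15,20,21,22,23,28,29,30,31): 0⊕0⊕1⊕1⊕0⊕0⊕0⊕1⊕0⊕0⊕0⊕1⊕1⊕1⊕0⊕1 = 1
s8 (pos 8,9,10,11,12,13,14,15,24,25,26,27,28,29,30,31): 0⊕1⊕0⊕1⊕0⊕0⊕0⊕1⊕0⊕0⊕1⊕1⊕1⊕1⊕0⊕1 = 0
s16 (pos 16,17,18,19,20,21,22,23,24,25,26,27,28,29,30,31): 1⊕0⊕0⊕0⊕0⊕0⊕0⊕1⊕0⊕0⊕1⊕1⊕1⊕1⊕0⊕1 = 1
Syndrome s16…s1 = 10100 → error at position 20.

10100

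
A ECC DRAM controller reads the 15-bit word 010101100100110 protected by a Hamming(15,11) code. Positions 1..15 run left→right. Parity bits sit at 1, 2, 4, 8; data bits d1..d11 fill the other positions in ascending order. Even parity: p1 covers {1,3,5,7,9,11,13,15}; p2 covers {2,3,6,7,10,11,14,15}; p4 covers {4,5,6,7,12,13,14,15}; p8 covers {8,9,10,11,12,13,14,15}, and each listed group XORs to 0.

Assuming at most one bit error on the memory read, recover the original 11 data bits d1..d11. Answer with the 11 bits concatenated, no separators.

s1 (pos 1,3,5,7,9,11,13,15): 0⊕0⊕0⊕1⊕0⊕0⊕1⊕0 = 0
s2 (pos 2,3,6,7,10,11,14,15): 1⊕0⊕1⊕1⊕1⊕0⊕1⊕0 = 1
s4 (pos 4,5,6,7,12,13,14,15): 1⊕0⊕1⊕1⊕0⊕1⊕1⊕0 = 1
s8 (pos 8,9,10,11,12,13,14,15): 0⊕0⊕1⊕0⊕0⊕1⊕1⊕0 = 1
Syndrome s8…s1 = 1110 → error at position 14.
Flip position 14: 010101100100110 → 010101100100100
Read data bits from positions 3,5,6,7,9,10,11,12,13,14,15: 00110100100

00110100100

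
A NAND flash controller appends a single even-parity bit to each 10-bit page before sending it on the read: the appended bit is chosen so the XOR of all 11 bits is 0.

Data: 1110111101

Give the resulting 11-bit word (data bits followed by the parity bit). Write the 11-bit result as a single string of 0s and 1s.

11101111010

XOR of the 10 data bits: 1⊕1⊕1⊕0⊕1⊕1⊕1⊕1⊕0⊕1 = 0
Parity bit = 0 (so all 11 bits XOR to 0).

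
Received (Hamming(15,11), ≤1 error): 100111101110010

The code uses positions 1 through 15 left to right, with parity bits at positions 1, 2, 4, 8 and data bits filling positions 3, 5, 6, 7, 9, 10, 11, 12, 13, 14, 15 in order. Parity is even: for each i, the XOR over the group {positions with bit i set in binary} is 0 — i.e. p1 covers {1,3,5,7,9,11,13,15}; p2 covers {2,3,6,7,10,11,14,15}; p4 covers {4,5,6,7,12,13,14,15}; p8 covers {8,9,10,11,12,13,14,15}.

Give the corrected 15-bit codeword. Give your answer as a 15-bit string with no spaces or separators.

s1 (pos 1,3,5,7,9,11,13,15): 1⊕0⊕1⊕1⊕1⊕1⊕0⊕0 = 1
s2 (pos 2,3,6,7,10,11,14,15): 0⊕0⊕1⊕1⊕1⊕1⊕1⊕0 = 1
s4 (pos 4,5,6,7,12,13,14,15): 1⊕1⊕1⊕1⊕0⊕0⊕1⊕0 = 1
s8 (pos 8,9,10,11,12,13,14,15): 0⊕1⊕1⊕1⊕0⊕0⊕1⊕0 = 0
Syndrome s8…s1 = 0111 → error at position 7.
Flip position 7: 100111101110010 → 100111001110010

100111001110010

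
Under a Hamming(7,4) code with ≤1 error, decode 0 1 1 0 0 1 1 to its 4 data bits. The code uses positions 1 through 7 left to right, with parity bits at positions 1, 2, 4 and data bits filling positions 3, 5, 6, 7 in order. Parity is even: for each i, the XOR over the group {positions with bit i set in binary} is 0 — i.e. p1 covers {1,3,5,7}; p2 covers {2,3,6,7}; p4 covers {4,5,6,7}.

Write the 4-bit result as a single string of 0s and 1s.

s1 (pos 1,3,5,7): 0⊕1⊕0⊕1 = 0
s2 (pos 2,3,6,7): 1⊕1⊕1⊕1 = 0
s4 (pos 4,5,6,7): 0⊕0⊕1⊕1 = 0
Syndrome s4…s1 = 000 → no error.
Read data bits from positions 3,5,6,7: 1011

1011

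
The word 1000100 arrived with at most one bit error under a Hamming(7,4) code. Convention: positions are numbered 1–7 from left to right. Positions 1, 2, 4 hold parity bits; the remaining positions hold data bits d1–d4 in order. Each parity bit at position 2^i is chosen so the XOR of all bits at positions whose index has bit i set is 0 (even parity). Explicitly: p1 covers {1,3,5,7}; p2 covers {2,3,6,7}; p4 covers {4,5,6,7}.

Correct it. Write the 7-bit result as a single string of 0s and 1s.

s1 (pos 1,3,5,7): 1⊕0⊕1⊕0 = 0
s2 (pos 2,3,6,7): 0⊕0⊕0⊕0 = 0
s4 (pos 4,5,6,7): 0⊕1⊕0⊕0 = 1
Syndrome s4…s1 = 100 → error at position 4.
Flip position 4: 1000100 → 1001100

1001100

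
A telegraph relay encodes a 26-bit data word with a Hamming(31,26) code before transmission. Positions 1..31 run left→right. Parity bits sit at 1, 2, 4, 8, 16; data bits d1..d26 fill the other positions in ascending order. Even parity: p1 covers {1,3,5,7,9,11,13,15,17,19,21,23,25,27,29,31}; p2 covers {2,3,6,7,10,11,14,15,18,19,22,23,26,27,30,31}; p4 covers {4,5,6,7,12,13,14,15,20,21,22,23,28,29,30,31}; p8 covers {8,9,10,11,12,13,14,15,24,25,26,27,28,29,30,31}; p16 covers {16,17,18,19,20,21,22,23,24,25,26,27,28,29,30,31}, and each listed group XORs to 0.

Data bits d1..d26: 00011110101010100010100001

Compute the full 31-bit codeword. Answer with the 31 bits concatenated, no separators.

0101001011101011010100010100001

Place data at non-parity positions: p1 p2 0 p4 0 0 1 p8 1 1 1 0 1 0 1 p16 0 1 0 1 0 0 0 1 0 1 0 0 0 0 1
p1 (pos 1,3,5,7,9,11,13,15,17,19,21,23,25,27,29,31): XOR of data positions = 0⊕0⊕1⊕1⊕1⊕1⊕1⊕0⊕0⊕0⊕0⊕0⊕0⊕0⊕1 = 0
p2 (pos 2,3,6,7,10,11,14,15,18,19,22,23,26,27,30,31): XOR of data positions = 0⊕0⊕1⊕1⊕1⊕0⊕1⊕1⊕0⊕0⊕0⊕1⊕0⊕0⊕1 = 1
p4 (pos 4,5,6,7,12,13,14,15,20,21,22,23,28,29,30,31): XOR of data positions = 0⊕0⊕1⊕0⊕1⊕0⊕1⊕1⊕0⊕0⊕0⊕0⊕0⊕0⊕1 = 1
p8 (pos 8,9,10,11,12,13,14,15,24,25,26,27,28,29,30,31): XOR of data positions = 1⊕1⊕1⊕0⊕1⊕0⊕1⊕1⊕0⊕1⊕0⊕0⊕0⊕0⊕1 = 0
p16 (pos 16,17,18,19,20,21,22,23,24,25,26,27,28,29,30,31): XOR of data positions = 0⊕1⊕0⊕1⊕0⊕0⊕0⊕1⊕0⊕1⊕0⊕0⊕0⊕0⊕1 = 1
Codeword: 0101001011101011010100010100001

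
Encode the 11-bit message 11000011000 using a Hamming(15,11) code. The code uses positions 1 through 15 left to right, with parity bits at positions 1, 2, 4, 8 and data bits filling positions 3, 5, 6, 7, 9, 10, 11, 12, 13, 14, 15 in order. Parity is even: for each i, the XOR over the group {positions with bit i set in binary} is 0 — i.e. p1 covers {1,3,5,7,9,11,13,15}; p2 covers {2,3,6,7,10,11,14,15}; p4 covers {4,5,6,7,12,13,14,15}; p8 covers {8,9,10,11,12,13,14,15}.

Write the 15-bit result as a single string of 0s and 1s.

101010000011000

Place data at non-parity positions: p1 p2 1 p4 1 0 0 p8 0 0 1 1 0 0 0
p1 (pos 1,3,5,7,9,11,13,15): XOR of data positions = 1⊕1⊕0⊕0⊕1⊕0⊕0 = 1
p2 (pos 2,3,6,7,10,11,14,15): XOR of data positions = 1⊕0⊕0⊕0⊕1⊕0⊕0 = 0
p4 (pos 4,5,6,7,12,13,14,15): XOR of data positions = 1⊕0⊕0⊕1⊕0⊕0⊕0 = 0
p8 (pos 8,9,10,11,12,13,14,15): XOR of data positions = 0⊕0⊕1⊕1⊕0⊕0⊕0 = 0
Codeword: 101010000011000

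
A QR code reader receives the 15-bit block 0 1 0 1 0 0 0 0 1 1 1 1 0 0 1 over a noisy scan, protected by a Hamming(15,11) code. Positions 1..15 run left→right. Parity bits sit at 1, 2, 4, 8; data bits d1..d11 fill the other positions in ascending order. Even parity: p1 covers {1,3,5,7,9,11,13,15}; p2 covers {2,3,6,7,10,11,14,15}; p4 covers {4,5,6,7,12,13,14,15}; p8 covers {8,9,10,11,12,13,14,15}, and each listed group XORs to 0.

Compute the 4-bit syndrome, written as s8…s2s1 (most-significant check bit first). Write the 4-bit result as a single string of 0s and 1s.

s1 (pos 1,3,5,7,9,11,13,15): 0⊕0⊕0⊕0⊕1⊕1⊕0⊕1 = 1
s2 (pos 2,3,6,7,10,11,14,15): 1⊕0⊕0⊕0⊕1⊕1⊕0⊕1 = 0
s4 (pos 4,5,6,7,12,13,14,15): 1⊕0⊕0⊕0⊕1⊕0⊕0⊕1 = 1
s8 (pos 8,9,10,11,12,13,14,15): 0⊕1⊕1⊕1⊕1⊕0⊕0⊕1 = 1
Syndrome s8…s1 = 1101 → error at position 13.

1101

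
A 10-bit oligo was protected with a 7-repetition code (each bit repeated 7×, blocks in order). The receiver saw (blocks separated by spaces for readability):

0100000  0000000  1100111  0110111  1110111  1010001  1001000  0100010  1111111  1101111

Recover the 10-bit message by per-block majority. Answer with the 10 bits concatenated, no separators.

0011100011

Block 1 (0100000): 1 one → 0
Block 2 (0000000): 0 ones → 0
Block 3 (1100111): 5 ones → 1
Block 4 (0110111): 5 ones → 1
Block 5 (1110111): 6 ones → 1
Block 6 (1010001): 3 ones → 0
Block 7 (1001000): 2 ones → 0
Block 8 (0100010): 2 ones → 0
Block 9 (1111111): 7 ones → 1
Block 10 (1101111): 6 ones → 1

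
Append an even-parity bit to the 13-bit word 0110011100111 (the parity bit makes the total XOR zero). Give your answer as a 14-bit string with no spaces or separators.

XOR of the 13 data bits: 0⊕1⊕1⊕0⊕0⊕1⊕1⊕1⊕0⊕0⊕1⊕1⊕1 = 0
Parity bit = 0 (so all 14 bits XOR to 0).

01100111001110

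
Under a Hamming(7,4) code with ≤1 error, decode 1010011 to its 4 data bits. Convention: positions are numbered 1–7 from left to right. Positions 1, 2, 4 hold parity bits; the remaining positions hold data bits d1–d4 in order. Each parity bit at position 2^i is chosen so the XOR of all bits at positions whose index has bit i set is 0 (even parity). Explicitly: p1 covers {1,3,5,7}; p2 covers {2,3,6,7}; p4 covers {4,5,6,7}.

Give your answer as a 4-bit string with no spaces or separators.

0011

s1 (pos 1,3,5,7): 1⊕1⊕0⊕1 = 1
s2 (pos 2,3,6,7): 0⊕1⊕1⊕1 = 1
s4 (pos 4,5,6,7): 0⊕0⊕1⊕1 = 0
Syndrome s4…s1 = 011 → error at position 3.
Flip position 3: 1010011 → 1000011
Read data bits from positions 3,5,6,7: 0011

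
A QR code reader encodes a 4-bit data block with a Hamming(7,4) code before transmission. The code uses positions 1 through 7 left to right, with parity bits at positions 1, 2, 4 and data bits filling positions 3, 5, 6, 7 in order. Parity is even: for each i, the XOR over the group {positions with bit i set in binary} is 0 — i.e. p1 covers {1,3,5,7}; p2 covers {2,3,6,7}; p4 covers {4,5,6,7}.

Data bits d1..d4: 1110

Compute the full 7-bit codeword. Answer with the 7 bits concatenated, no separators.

Place data at non-parity positions: p1 p2 1 p4 1 1 0
p1 (pos 1,3,5,7): XOR of data positions = 1⊕1⊕0 = 0
p2 (pos 2,3,6,7): XOR of data positions = 1⊕1⊕0 = 0
p4 (pos 4,5,6,7): XOR of data positions = 1⊕1⊕0 = 0
Codeword: 0010110

0010110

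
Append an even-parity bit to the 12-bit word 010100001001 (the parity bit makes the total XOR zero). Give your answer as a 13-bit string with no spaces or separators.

0101000010010

XOR of the 12 data bits: 0⊕1⊕0⊕1⊕0⊕0⊕0⊕0⊕1⊕0⊕0⊕1 = 0
Parity bit = 0 (so all 13 bits XOR to 0).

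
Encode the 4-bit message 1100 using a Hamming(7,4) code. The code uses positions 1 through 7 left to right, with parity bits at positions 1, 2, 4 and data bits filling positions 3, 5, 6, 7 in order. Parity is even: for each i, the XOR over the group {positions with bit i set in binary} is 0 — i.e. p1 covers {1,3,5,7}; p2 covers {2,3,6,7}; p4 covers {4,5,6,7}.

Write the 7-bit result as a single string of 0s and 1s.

0111100

Place data at non-parity positions: p1 p2 1 p4 1 0 0
p1 (pos 1,3,5,7): XOR of data positions = 1⊕1⊕0 = 0
p2 (pos 2,3,6,7): XOR of data positions = 1⊕0⊕0 = 1
p4 (pos 4,5,6,7): XOR of data positions = 1⊕0⊕0 = 1
Codeword: 0111100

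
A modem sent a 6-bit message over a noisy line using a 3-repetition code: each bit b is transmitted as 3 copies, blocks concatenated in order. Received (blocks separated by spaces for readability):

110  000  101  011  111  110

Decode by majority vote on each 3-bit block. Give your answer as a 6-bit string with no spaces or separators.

101111

Block 1 (110): 2 ones → 1
Block 2 (000): 0 ones → 0
Block 3 (101): 2 ones → 1
Block 4 (011): 2 ones → 1
Block 5 (111): 3 ones → 1
Block 6 (110): 2 ones → 1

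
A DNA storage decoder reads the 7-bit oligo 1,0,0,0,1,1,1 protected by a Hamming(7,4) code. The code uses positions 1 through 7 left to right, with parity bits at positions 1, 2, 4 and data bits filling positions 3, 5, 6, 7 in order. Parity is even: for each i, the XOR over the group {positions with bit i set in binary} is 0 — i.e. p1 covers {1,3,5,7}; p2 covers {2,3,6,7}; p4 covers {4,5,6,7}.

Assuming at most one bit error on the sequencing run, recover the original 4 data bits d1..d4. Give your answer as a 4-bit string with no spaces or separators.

s1 (pos 1,3,5,7): 1⊕0⊕1⊕1 = 1
s2 (pos 2,3,6,7): 0⊕0⊕1⊕1 = 0
s4 (pos 4,5,6,7): 0⊕1⊕1⊕1 = 1
Syndrome s4…s1 = 101 → error at position 5.
Flip position 5: 1000111 → 1000011
Read data bits from positions 3,5,6,7: 0011

0011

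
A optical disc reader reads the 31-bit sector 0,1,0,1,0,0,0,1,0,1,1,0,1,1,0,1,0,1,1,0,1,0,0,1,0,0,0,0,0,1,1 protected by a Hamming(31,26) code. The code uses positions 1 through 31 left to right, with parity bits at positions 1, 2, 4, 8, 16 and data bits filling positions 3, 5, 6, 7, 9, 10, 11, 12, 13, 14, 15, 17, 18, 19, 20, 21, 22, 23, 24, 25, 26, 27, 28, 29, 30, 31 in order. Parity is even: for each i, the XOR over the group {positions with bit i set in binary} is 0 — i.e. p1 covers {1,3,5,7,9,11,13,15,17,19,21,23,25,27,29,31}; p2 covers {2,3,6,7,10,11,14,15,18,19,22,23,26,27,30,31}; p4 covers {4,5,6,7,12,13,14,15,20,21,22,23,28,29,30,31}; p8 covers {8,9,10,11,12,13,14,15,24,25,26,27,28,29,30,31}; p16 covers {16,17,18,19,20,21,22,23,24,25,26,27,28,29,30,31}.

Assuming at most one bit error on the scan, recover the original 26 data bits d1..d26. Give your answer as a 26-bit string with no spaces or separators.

00000110110111010010000011

s1 (pos 1,3,5,7,9,11,13,15,17,19,21,23,25,27,29,31): 0⊕0⊕0⊕0⊕0⊕1⊕1⊕0⊕0⊕1⊕1⊕0⊕0⊕0⊕0⊕1 = 1
s2 (pos 2,3,6,7,10,11,14,15,18,19,22,23,26,27,30,31): 1⊕0⊕0⊕0⊕1⊕1⊕1⊕0⊕1⊕1⊕0⊕0⊕0⊕0⊕1⊕1 = 0
s4 (pos 4,5,6,7,12,13,14,15,20,21,22,23,28,29,30,31): 1⊕0⊕0⊕0⊕0⊕1⊕1⊕0⊕0⊕1⊕0⊕0⊕0⊕0⊕1⊕1 = 0
s8 (pos 8,9,10,11,12,13,14,15,24,25,26,27,28,29,30,31): 1⊕0⊕1⊕1⊕0⊕1⊕1⊕0⊕1⊕0⊕0⊕0⊕0⊕0⊕1⊕1 = 0
s16 (pos 16,17,18,19,20,21,22,23,24,25,26,27,28,29,30,31): 1⊕0⊕1⊕1⊕0⊕1⊕0⊕0⊕1⊕0⊕0⊕0⊕0⊕0⊕1⊕1 = 1
Syndrome s16…s1 = 10001 → error at position 17.
Flip position 17: 0101000101101101011010010000011 → 0101000101101101111010010000011
Read data bits from positions 3,5,6,7,9,10,11,12,13,14,15,17,18,19,20,21,22,23,24,25,26,27,28,29,30,31: 00000110110111010010000011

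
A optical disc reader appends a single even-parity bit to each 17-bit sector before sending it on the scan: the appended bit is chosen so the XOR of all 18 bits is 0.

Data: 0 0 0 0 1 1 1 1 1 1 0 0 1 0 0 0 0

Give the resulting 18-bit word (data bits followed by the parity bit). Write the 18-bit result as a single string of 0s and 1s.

XOR of the 17 data bits: 0⊕0⊕0⊕0⊕1⊕1⊕1⊕1⊕1⊕1⊕0⊕0⊕1⊕0⊕0⊕0⊕0 = 1
Parity bit = 1 (so all 18 bits XOR to 0).

000011111100100001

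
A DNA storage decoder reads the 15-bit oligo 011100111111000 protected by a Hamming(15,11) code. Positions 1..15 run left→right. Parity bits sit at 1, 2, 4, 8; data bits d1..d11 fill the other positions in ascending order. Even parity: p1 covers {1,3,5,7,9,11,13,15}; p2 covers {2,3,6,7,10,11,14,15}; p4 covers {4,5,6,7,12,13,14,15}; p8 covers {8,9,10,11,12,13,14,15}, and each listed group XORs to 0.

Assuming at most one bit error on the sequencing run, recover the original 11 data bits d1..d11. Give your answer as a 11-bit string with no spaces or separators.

10011111010

s1 (pos 1,3,5,7,9,11,13,15): 0⊕1⊕0⊕1⊕1⊕1⊕0⊕0 = 0
s2 (pos 2,3,6,7,10,11,14,15): 1⊕1⊕0⊕1⊕1⊕1⊕0⊕0 = 1
s4 (pos 4,5,6,7,12,13,14,15): 1⊕0⊕0⊕1⊕1⊕0⊕0⊕0 = 1
s8 (pos 8,9,10,11,12,13,14,15): 1⊕1⊕1⊕1⊕1⊕0⊕0⊕0 = 1
Syndrome s8…s1 = 1110 → error at position 14.
Flip position 14: 011100111111000 → 011100111111010
Read data bits from positions 3,5,6,7,9,10,11,12,13,14,15: 10011111010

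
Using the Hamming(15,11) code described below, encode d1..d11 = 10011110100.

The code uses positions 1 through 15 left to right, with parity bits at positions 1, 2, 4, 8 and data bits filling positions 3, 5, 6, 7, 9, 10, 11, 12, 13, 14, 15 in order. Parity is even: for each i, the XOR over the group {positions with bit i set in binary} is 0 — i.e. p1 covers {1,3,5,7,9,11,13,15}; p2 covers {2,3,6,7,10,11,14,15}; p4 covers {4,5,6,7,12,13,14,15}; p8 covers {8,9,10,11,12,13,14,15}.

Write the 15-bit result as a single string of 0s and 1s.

101000101110100

Place data at non-parity positions: p1 p2 1 p4 0 0 1 p8 1 1 1 0 1 0 0
p1 (pos 1,3,5,7,9,11,13,15): XOR of data positions = 1⊕0⊕1⊕1⊕1⊕1⊕0 = 1
p2 (pos 2,3,6,7,10,11,14,15): XOR of data positions = 1⊕0⊕1⊕1⊕1⊕0⊕0 = 0
p4 (pos 4,5,6,7,12,13,14,15): XOR of data positions = 0⊕0⊕1⊕0⊕1⊕0⊕0 = 0
p8 (pos 8,9,10,11,12,13,14,15): XOR of data positions = 1⊕1⊕1⊕0⊕1⊕0⊕0 = 0
Codeword: 101000101110100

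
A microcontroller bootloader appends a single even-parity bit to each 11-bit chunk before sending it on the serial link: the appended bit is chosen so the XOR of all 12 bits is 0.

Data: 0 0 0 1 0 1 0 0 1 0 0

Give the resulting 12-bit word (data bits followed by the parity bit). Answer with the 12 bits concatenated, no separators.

000101001001

XOR of the 11 data bits: 0⊕0⊕0⊕1⊕0⊕1⊕0⊕0⊕1⊕0⊕0 = 1
Parity bit = 1 (so all 12 bits XOR to 0).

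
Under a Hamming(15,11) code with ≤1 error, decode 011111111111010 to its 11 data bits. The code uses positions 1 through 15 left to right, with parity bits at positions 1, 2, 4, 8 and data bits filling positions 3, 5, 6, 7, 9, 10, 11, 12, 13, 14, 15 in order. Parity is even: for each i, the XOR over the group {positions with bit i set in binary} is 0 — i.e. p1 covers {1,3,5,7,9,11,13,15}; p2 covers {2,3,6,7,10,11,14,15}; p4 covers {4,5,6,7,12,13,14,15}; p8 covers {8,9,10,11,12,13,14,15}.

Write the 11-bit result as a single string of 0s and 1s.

01111111010

s1 (pos 1,3,5,7,9,11,13,15): 0⊕1⊕1⊕1⊕1⊕1⊕0⊕0 = 1
s2 (pos 2,3,6,7,10,11,14,15): 1⊕1⊕1⊕1⊕1⊕1⊕1⊕0 = 1
s4 (pos 4,5,6,7,12,13,14,15): 1⊕1⊕1⊕1⊕1⊕0⊕1⊕0 = 0
s8 (pos 8,9,10,11,12,13,14,15): 1⊕1⊕1⊕1⊕1⊕0⊕1⊕0 = 0
Syndrome s8…s1 = 0011 → error at position 3.
Flip position 3: 011111111111010 → 010111111111010
Read data bits from positions 3,5,6,7,9,10,11,12,13,14,15: 01111111010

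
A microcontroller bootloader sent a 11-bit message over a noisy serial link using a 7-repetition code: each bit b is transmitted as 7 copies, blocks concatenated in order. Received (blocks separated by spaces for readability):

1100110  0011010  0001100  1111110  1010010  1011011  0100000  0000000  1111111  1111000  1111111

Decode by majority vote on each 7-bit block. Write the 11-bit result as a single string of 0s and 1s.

Block 1 (1100110): 4 ones → 1
Block 2 (0011010): 3 ones → 0
Block 3 (0001100): 2 ones → 0
Block 4 (1111110): 6 ones → 1
Block 5 (1010010): 3 ones → 0
Block 6 (1011011): 5 ones → 1
Block 7 (0100000): 1 one → 0
Block 8 (0000000): 0 ones → 0
Block 9 (1111111): 7 ones → 1
Block 10 (1111000): 4 ones → 1
Block 11 (1111111): 7 ones → 1

10010100111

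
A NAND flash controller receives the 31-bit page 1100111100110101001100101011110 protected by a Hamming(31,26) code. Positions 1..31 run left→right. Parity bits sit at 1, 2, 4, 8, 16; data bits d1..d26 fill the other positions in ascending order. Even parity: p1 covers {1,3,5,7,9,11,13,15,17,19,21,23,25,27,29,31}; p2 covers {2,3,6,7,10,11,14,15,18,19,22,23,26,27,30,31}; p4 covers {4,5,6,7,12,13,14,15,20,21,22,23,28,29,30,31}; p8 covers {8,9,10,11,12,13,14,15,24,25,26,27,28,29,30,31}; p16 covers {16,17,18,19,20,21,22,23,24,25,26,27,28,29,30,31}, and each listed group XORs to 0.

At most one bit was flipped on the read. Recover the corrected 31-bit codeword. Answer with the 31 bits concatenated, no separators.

s1 (pos 1,3,5,7,9,11,13,15,17,19,21,23,25,27,29,31): 1⊕0⊕1⊕1⊕0⊕1⊕0⊕0⊕0⊕1⊕0⊕1⊕1⊕1⊕1⊕0 = 1
s2 (pos 2,3,6,7,10,11,14,15,18,19,22,23,26,27,30,31): 1⊕0⊕1⊕1⊕0⊕1⊕1⊕0⊕0⊕1⊕0⊕1⊕0⊕1⊕1⊕0 = 1
s4 (pos 4,5,6,7,12,13,14,15,20,21,22,23,28,29,30,31): 0⊕1⊕1⊕1⊕1⊕0⊕1⊕0⊕1⊕0⊕0⊕1⊕1⊕1⊕1⊕0 = 0
s8 (pos 8,9,10,11,12,13,14,15,24,25,26,27,28,29,30,31): 1⊕0⊕0⊕1⊕1⊕0⊕1⊕0⊕0⊕1⊕0⊕1⊕1⊕1⊕1⊕0 = 1
s16 (pos 16,17,18,19,20,21,22,23,24,25,26,27,28,29,30,31): 1⊕0⊕0⊕1⊕1⊕0⊕0⊕1⊕0⊕1⊕0⊕1⊕1⊕1⊕1⊕0 = 1
Syndrome s16…s1 = 11011 → error at position 27.
Flip position 27: 1100111100110101001100101011110 → 1100111100110101001100101001110

1100111100110101001100101001110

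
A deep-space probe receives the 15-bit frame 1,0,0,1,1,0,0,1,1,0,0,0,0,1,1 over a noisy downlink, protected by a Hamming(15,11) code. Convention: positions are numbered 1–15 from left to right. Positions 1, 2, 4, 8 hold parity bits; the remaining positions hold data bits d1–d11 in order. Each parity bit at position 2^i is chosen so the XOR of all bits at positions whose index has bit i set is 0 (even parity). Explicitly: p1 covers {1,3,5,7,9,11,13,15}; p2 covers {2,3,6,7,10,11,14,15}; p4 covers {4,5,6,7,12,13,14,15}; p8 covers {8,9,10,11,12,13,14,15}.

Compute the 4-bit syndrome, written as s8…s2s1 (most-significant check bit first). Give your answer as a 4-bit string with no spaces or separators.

0000

s1 (pos 1,3,5,7,9,11,13,15): 1⊕0⊕1⊕0⊕1⊕0⊕0⊕1 = 0
s2 (pos 2,3,6,7,10,11,14,15): 0⊕0⊕0⊕0⊕0⊕0⊕1⊕1 = 0
s4 (pos 4,5,6,7,12,13,14,15): 1⊕1⊕0⊕0⊕0⊕0⊕1⊕1 = 0
s8 (pos 8,9,10,11,12,13,14,15): 1⊕1⊕0⊕0⊕0⊕0⊕1⊕1 = 0
Syndrome s8…s1 = 0000 → no error.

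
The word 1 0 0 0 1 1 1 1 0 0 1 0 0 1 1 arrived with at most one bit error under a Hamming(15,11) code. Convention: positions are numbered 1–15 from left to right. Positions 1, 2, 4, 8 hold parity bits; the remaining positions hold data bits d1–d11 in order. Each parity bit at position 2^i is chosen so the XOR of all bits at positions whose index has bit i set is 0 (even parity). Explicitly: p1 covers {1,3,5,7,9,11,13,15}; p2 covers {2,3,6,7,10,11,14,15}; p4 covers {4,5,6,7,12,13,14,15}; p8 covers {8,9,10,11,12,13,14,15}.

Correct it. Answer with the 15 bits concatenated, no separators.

100011010010011

s1 (pos 1,3,5,7,9,11,13,15): 1⊕0⊕1⊕1⊕0⊕1⊕0⊕1 = 1
s2 (pos 2,3,6,7,10,11,14,15): 0⊕0⊕1⊕1⊕0⊕1⊕1⊕1 = 1
s4 (pos 4,5,6,7,12,13,14,15): 0⊕1⊕1⊕1⊕0⊕0⊕1⊕1 = 1
s8 (pos 8,9,10,11,12,13,14,15): 1⊕0⊕0⊕1⊕0⊕0⊕1⊕1 = 0
Syndrome s8…s1 = 0111 → error at position 7.
Flip position 7: 100011110010011 → 100011010010011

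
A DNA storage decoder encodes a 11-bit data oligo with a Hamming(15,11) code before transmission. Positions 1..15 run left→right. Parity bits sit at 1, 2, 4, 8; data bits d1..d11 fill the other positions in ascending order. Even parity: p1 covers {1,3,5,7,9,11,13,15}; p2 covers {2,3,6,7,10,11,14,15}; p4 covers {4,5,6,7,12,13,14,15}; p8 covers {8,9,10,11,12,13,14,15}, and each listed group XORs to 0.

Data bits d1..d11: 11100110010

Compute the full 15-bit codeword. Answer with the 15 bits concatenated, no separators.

Place data at non-parity positions: p1 p2 1 p4 1 1 0 p8 0 1 1 0 0 1 0
p1 (pos 1,3,5,7,9,11,13,15): XOR of data positions = 1⊕1⊕0⊕0⊕1⊕0⊕0 = 1
p2 (pos 2,3,6,7,10,11,14,15): XOR of data positions = 1⊕1⊕0⊕1⊕1⊕1⊕0 = 1
p4 (pos 4,5,6,7,12,13,14,15): XOR of data positions = 1⊕1⊕0⊕0⊕0⊕1⊕0 = 1
p8 (pos 8,9,10,11,12,13,14,15): XOR of data positions = 0⊕1⊕1⊕0⊕0⊕1⊕0 = 1
Codeword: 111111010110010

111111010110010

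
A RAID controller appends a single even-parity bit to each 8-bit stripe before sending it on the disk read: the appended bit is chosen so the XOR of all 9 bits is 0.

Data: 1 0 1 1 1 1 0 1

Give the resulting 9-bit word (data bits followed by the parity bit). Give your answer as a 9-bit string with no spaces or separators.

XOR of the 8 data bits: 1⊕0⊕1⊕1⊕1⊕1⊕0⊕1 = 0
Parity bit = 0 (so all 9 bits XOR to 0).

101111010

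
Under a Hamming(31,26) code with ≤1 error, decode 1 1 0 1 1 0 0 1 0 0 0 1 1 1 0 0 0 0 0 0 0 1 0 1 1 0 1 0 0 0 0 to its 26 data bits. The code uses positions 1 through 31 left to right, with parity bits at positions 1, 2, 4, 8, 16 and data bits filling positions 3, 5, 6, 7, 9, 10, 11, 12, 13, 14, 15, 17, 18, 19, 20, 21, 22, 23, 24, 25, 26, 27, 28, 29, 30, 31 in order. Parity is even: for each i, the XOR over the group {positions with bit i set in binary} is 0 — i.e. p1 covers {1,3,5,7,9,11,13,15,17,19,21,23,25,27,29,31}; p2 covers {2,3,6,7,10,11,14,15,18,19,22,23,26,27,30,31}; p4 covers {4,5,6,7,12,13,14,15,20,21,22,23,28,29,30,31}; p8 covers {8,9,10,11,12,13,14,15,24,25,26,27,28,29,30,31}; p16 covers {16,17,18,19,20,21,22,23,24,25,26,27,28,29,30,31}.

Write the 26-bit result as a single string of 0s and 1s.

s1 (pos 1,3,5,7,9,11,13,15,17,19,21,23,25,27,29,31): 1⊕0⊕1⊕0⊕0⊕0⊕1⊕0⊕0⊕0⊕0⊕0⊕1⊕1⊕0⊕0 = 1
s2 (pos 2,3,6,7,10,11,14,15,18,19,22,23,26,27,30,31): 1⊕0⊕0⊕0⊕0⊕0⊕1⊕0⊕0⊕0⊕1⊕0⊕0⊕1⊕0⊕0 = 0
s4 (pos 4,5,6,7,12,13,14,15,20,21,22,23,28,29,30,31): 1⊕1⊕0⊕0⊕1⊕1⊕1⊕0⊕0⊕0⊕1⊕0⊕0⊕0⊕0⊕0 = 0
s8 (pos 8,9,10,11,12,13,14,15,24,25,26,27,28,29,30,31): 1⊕0⊕0⊕0⊕1⊕1⊕1⊕0⊕1⊕1⊕0⊕1⊕0⊕0⊕0⊕0 = 1
s16 (pos 16,17,18,19,20,21,22,23,24,25,26,27,28,29,30,31): 0⊕0⊕0⊕0⊕0⊕0⊕1⊕0⊕1⊕1⊕0⊕1⊕0⊕0⊕0⊕0 = 0
Syndrome s16…s1 = 01001 → error at position 9.
Flip position 9: 1101100100011100000001011010000 → 1101100110011100000001011010000
Read data bits from positions 3,5,6,7,9,10,11,12,13,14,15,17,18,19,20,21,22,23,24,25,26,27,28,29,30,31: 01001001110000001011010000

01001001110000001011010000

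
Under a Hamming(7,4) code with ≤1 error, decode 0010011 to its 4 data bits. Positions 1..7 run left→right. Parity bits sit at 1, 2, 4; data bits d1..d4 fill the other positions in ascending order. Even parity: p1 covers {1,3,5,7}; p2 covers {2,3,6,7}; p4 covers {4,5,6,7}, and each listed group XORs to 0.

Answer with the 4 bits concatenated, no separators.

s1 (pos 1,3,5,7): 0⊕1⊕0⊕1 = 0
s2 (pos 2,3,6,7): 0⊕1⊕1⊕1 = 1
s4 (pos 4,5,6,7): 0⊕0⊕1⊕1 = 0
Syndrome s4…s1 = 010 → error at position 2.
Flip position 2: 0010011 → 0110011
Read data bits from positions 3,5,6,7: 1011

1011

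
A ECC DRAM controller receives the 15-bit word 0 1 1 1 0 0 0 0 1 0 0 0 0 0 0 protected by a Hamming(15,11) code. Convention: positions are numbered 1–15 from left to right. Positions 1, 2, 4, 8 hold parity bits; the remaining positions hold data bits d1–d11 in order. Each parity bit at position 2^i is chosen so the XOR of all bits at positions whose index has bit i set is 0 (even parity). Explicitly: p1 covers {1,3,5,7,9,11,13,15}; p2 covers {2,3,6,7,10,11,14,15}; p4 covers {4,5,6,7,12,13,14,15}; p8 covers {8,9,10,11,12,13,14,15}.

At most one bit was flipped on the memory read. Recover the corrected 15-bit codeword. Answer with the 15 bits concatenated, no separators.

s1 (pos 1,3,5,7,9,11,13,15): 0⊕1⊕0⊕0⊕1⊕0⊕0⊕0 = 0
s2 (pos 2,3,6,7,10,11,14,15): 1⊕1⊕0⊕0⊕0⊕0⊕0⊕0 = 0
s4 (pos 4,5,6,7,12,13,14,15): 1⊕0⊕0⊕0⊕0⊕0⊕0⊕0 = 1
s8 (pos 8,9,10,11,12,13,14,15): 0⊕1⊕0⊕0⊕0⊕0⊕0⊕0 = 1
Syndrome s8…s1 = 1100 → error at position 12.
Flip position 12: 011100001000000 → 011100001001000

011100001001000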